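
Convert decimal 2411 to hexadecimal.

Using repeated division by 16 (digits 10–15 are A–F):
2411 ÷ 16 = 150 remainder 11 (B)
150 ÷ 16 = 9 remainder 6
9 ÷ 16 = 0 remainder 9
Reading remainders bottom to top: 96B



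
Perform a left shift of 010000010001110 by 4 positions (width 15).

Original: 010000010001110 (decimal 8334)
Shift left by 4 positions
Append 4 zeros on the right and drop the 4 high bits that overflow the 15-bit width
Result: 000100011100000 (decimal 2272)
Equivalent: 8334 << 4 = 8334 × 2^4 = 133344, truncated to 15 bits = 2272



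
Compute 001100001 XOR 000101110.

XOR: 1 when bits differ
  001100001
^ 000101110
-----------
  001001111
Decimal: 97 ^ 46 = 79



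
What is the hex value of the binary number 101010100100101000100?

Group into 4-bit nibbles from right:
  0001 = 1
  0101 = 5
  0100 = 4
  1001 = 9
  0100 = 4
  0100 = 4
Result: 154944



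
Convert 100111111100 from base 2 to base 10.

Sum of powers of 2 for each 1-bit:
2^2 + 2^3 + 2^4 + 2^5 + 2^6 + 2^7 + 2^8 + 2^11
= 4 + 8 + 16 + 32 + 64 + 128 + 256 + 2048
= 2556



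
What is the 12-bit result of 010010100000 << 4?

Original: 010010100000 (decimal 1184)
Shift left by 4 positions
Append 4 zeros on the right and drop the 4 high bits that overflow the 12-bit width
Result: 101000000000 (decimal 2560)
Equivalent: 1184 << 4 = 1184 × 2^4 = 18944, truncated to 12 bits = 2560



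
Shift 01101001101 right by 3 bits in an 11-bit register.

Original: 01101001101 (decimal 845)
Shift right by 3 positions
Drop the 3 low bits; fill with zeros on the left
Result: 00001101001 (decimal 105)
Equivalent: 845 >> 3 = 845 ÷ 2^3 = 105



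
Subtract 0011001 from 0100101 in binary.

Method 1 - Direct subtraction (column by column from the right: bit − bit − borrow-in; if negative, add 2 and borrow 1 from the next column):
borrow: 0110000
        0100101
-       0011001
---------------
        0001100

Method 2 - Add two's complement:
Two's complement of 0011001: invert → 1100110, add 1 → 1100111
  0100101
+ 1100111
---------
 10001100  (end carry out of the top bit = 1)
Discarding the end carry: 0001100
Decimal check:
  0100101 = 32 + 4 + 1 = 37
  0011001 = 16 + 8 + 1 = 25
  37 - 25 = 12, and 0001100 = 8 + 4 = 12 ✓



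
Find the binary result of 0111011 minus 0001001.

Method 1 - Direct subtraction (column by column from the right: bit − bit − borrow-in; if negative, add 2 and borrow 1 from the next column):
borrow: 0000000
        0111011
-       0001001
---------------
        0110010

Method 2 - Add two's complement:
Two's complement of 0001001: invert → 1110110, add 1 → 1110111
  0111011
+ 1110111
---------
 10110010  (end carry out of the top bit = 1)
Discarding the end carry: 0110010
Decimal check:
  0111011 = 32 + 16 + 8 + 2 + 1 = 59
  0001001 = 8 + 1 = 9
  59 - 9 = 50, and 0110010 = 32 + 16 + 2 = 50 ✓



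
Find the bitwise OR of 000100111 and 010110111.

OR: 1 when either bit is 1
  000100111
| 010110111
-----------
  010110111
Decimal: 39 | 183 = 183



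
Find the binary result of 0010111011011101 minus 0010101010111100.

Method 1 - Direct subtraction (column by column from the right: bit − bit − borrow-in; if negative, add 2 and borrow 1 from the next column):
borrow: 0000000001000000
        0010111011011101
-       0010101010111100
------------------------
        0000010000100001

Method 2 - Add two's complement:
Two's complement of 0010101010111100: invert → 1101010101000011, add 1 → 1101010101000100
  0010111011011101
+ 1101010101000100
------------------
 10000010000100001  (end carry out of the top bit = 1)
Discarding the end carry: 0000010000100001
Decimal check:
  0010111011011101 = 8192 + 2048 + 1024 + 512 + 128 + 64 + 16 + 8 + 4 + 1 = 11997
  0010101010111100 = 8192 + 2048 + 512 + 128 + 32 + 16 + 8 + 4 = 10940
  11997 - 10940 = 1057, and 0000010000100001 = 1024 + 32 + 1 = 1057 ✓



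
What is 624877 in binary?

Using repeated division by 2:
624877 ÷ 2 = 312438 remainder 1
312438 ÷ 2 = 156219 remainder 0
156219 ÷ 2 = 78109 remainder 1
78109 ÷ 2 = 39054 remainder 1
39054 ÷ 2 = 19527 remainder 0
19527 ÷ 2 = 9763 remainder 1
9763 ÷ 2 = 4881 remainder 1
4881 ÷ 2 = 2440 remainder 1
2440 ÷ 2 = 1220 remainder 0
1220 ÷ 2 = 610 remainder 0
610 ÷ 2 = 305 remainder 0
305 ÷ 2 = 152 remainder 1
152 ÷ 2 = 76 remainder 0
76 ÷ 2 = 38 remainder 0
38 ÷ 2 = 19 remainder 0
19 ÷ 2 = 9 remainder 1
9 ÷ 2 = 4 remainder 1
4 ÷ 2 = 2 remainder 0
2 ÷ 2 = 1 remainder 0
1 ÷ 2 = 0 remainder 1
Reading remainders bottom to top: 10011000100011101101



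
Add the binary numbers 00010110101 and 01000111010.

Add column by column from the right: bit + bit + carry-in; write the sum mod 2, carry 1 when the sum is 2 or 3.
carry:  00001100000
        00010110101
+       01000111010
-------------------
       001011101111
(the carry out of the leftmost column, 0, becomes the leading bit)
Decimal check:
  00010110101 = 128 + 32 + 16 + 4 + 1 = 181
  01000111010 = 512 + 32 + 16 + 8 + 2 = 570
  181 + 570 = 751, and 001011101111 = 512 + 128 + 64 + 32 + 8 + 4 + 2 + 1 = 751 ✓



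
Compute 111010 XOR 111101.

XOR: 1 when bits differ
  111010
^ 111101
--------
  000111
Decimal: 58 ^ 61 = 7



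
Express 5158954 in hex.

Using repeated division by 16 (digits 10–15 are A–F):
5158954 ÷ 16 = 322434 remainder 10 (A)
322434 ÷ 16 = 20152 remainder 2
20152 ÷ 16 = 1259 remainder 8
1259 ÷ 16 = 78 remainder 11 (B)
78 ÷ 16 = 4 remainder 14 (E)
4 ÷ 16 = 0 remainder 4
Reading remainders bottom to top: 4EB82A



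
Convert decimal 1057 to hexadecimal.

Using repeated division by 16 (digits 10–15 are A–F):
1057 ÷ 16 = 66 remainder 1
66 ÷ 16 = 4 remainder 2
4 ÷ 16 = 0 remainder 4
Reading remainders bottom to top: 421



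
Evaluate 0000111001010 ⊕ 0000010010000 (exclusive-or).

XOR: 1 when bits differ
  0000111001010
^ 0000010010000
---------------
  0000101011010
Decimal: 458 ^ 144 = 346



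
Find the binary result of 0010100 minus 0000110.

Method 1 - Direct subtraction (column by column from the right: bit − bit − borrow-in; if negative, add 2 and borrow 1 from the next column):
borrow: 0011100
        0010100
-       0000110
---------------
        0001110

Method 2 - Add two's complement:
Two's complement of 0000110: invert → 1111001, add 1 → 1111010
  0010100
+ 1111010
---------
 10001110  (end carry out of the top bit = 1)
Discarding the end carry: 0001110
Decimal check:
  0010100 = 16 + 4 = 20
  0000110 = 4 + 2 = 6
  20 - 6 = 14, and 0001110 = 8 + 4 + 2 = 14 ✓



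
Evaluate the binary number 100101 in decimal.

Sum of powers of 2 for each 1-bit:
2^0 + 2^2 + 2^5
= 1 + 4 + 32
= 37



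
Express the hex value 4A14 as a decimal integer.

Expand by place value (powers of 16):
Digit values: A = 10
4A14 = 4 × 16^3 + 10 × 16^2 + 1 × 16^1 + 4 × 16^0
= 4 × 4096 + 10 × 256 + 1 × 16 + 4 × 1
= 16384 + 2560 + 16 + 4
= 18964



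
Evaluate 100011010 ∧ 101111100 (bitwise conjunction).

AND: 1 only when both bits are 1
  100011010
& 101111100
-----------
  100011000
Decimal: 282 & 380 = 280



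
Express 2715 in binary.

Using repeated division by 2:
2715 ÷ 2 = 1357 remainder 1
1357 ÷ 2 = 678 remainder 1
678 ÷ 2 = 339 remainder 0
339 ÷ 2 = 169 remainder 1
169 ÷ 2 = 84 remainder 1
84 ÷ 2 = 42 remainder 0
42 ÷ 2 = 21 remainder 0
21 ÷ 2 = 10 remainder 1
10 ÷ 2 = 5 remainder 0
5 ÷ 2 = 2 remainder 1
2 ÷ 2 = 1 remainder 0
1 ÷ 2 = 0 remainder 1
Reading remainders bottom to top: 101010011011



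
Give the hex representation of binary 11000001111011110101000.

Group into 4-bit nibbles from right:
  0110 = 6
  0000 = 0
  1111 = F
  0111 = 7
  1010 = A
  1000 = 8
Result: 60F7A8



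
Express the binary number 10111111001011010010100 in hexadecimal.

Group into 4-bit nibbles from right:
  0101 = 5
  1111 = F
  1001 = 9
  0110 = 6
  1001 = 9
  0100 = 4
Result: 5F9694



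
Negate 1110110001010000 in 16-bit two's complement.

Original (sign bit 1, negative): 1110110001010000
Step 1 - Invert all bits: 0001001110101111
Step 2 - Add 1: 0001001110110000
Verification: 1110110001010000 + 0001001110110000 = 10000000000000000; discarding the end carry (carry out of the top bit) leaves the 16-bit value 0000000000000000, as required for x + (-x)



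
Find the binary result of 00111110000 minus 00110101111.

Method 1 - Direct subtraction (column by column from the right: bit − bit − borrow-in; if negative, add 2 and borrow 1 from the next column):
borrow: 00000011110
        00111110000
-       00110101111
-------------------
        00001000001

Method 2 - Add two's complement:
Two's complement of 00110101111: invert → 11001010000, add 1 → 11001010001
  00111110000
+ 11001010001
-------------
 100001000001  (end carry out of the top bit = 1)
Discarding the end carry: 00001000001
Decimal check:
  00111110000 = 256 + 128 + 64 + 32 + 16 = 496
  00110101111 = 256 + 128 + 32 + 8 + 4 + 2 + 1 = 431
  496 - 431 = 65, and 00001000001 = 64 + 1 = 65 ✓



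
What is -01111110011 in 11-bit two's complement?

Original: 01111110011
Step 1 - Invert all bits: 10000001100
Step 2 - Add 1: 10000001101
Verification: 01111110011 + 10000001101 = 100000000000; discarding the end carry (carry out of the top bit) leaves the 11-bit value 00000000000, as required for x + (-x)



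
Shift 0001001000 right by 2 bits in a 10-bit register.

Original: 0001001000 (decimal 72)
Shift right by 2 positions
Drop the 2 low bits; fill with zeros on the left
Result: 0000010010 (decimal 18)
Equivalent: 72 >> 2 = 72 ÷ 2^2 = 18



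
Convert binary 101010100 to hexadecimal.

Group into 4-bit nibbles from right:
  0001 = 1
  0101 = 5
  0100 = 4
Result: 154



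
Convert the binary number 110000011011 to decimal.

Sum of powers of 2 for each 1-bit:
2^0 + 2^1 + 2^3 + 2^4 + 2^10 + 2^11
= 1 + 2 + 8 + 16 + 1024 + 2048
= 3099



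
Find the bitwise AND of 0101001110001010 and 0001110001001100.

AND: 1 only when both bits are 1
  0101001110001010
& 0001110001001100
------------------
  0001000000001000
Decimal: 21386 & 7244 = 4104



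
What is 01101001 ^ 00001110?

XOR: 1 when bits differ
  01101001
^ 00001110
----------
  01100111
Decimal: 105 ^ 14 = 103



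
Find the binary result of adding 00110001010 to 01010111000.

Add column by column from the right: bit + bit + carry-in; write the sum mod 2, carry 1 when the sum is 2 or 3.
carry:  11101110000
        00110001010
+       01010111000
-------------------
       010001000010
(the carry out of the leftmost column, 0, becomes the leading bit)
Decimal check:
  00110001010 = 256 + 128 + 8 + 2 = 394
  01010111000 = 512 + 128 + 32 + 16 + 8 = 696
  394 + 696 = 1090, and 010001000010 = 1024 + 64 + 2 = 1090 ✓



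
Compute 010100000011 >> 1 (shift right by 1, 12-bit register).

Original: 010100000011 (decimal 1283)
Shift right by 1 position
Drop the 1 low bit; fill with zero on the left
Result: 001010000001 (decimal 641)
Equivalent: 1283 >> 1 = 1283 ÷ 2^1 = 641



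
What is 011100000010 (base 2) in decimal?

Sum of powers of 2 for each 1-bit:
2^1 + 2^8 + 2^9 + 2^10
= 2 + 256 + 512 + 1024
= 1794



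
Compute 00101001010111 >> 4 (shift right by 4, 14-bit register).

Original: 00101001010111 (decimal 2647)
Shift right by 4 positions
Drop the 4 low bits; fill with zeros on the left
Result: 00000010100101 (decimal 165)
Equivalent: 2647 >> 4 = 2647 ÷ 2^4 = 165



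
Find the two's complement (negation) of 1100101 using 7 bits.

Original (sign bit 1, negative): 1100101
Step 1 - Invert all bits: 0011010
Step 2 - Add 1: 0011011
Verification: 1100101 + 0011011 = 10000000; discarding the end carry (carry out of the top bit) leaves the 7-bit value 0000000, as required for x + (-x)



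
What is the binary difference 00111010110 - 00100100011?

Method 1 - Direct subtraction (column by column from the right: bit − bit − borrow-in; if negative, add 2 and borrow 1 from the next column):
borrow: 00001000110
        00111010110
-       00100100011
-------------------
        00010110011

Method 2 - Add two's complement:
Two's complement of 00100100011: invert → 11011011100, add 1 → 11011011101
  00111010110
+ 11011011101
-------------
 100010110011  (end carry out of the top bit = 1)
Discarding the end carry: 00010110011
Decimal check:
  00111010110 = 256 + 128 + 64 + 16 + 4 + 2 = 470
  00100100011 = 256 + 32 + 2 + 1 = 291
  470 - 291 = 179, and 00010110011 = 128 + 32 + 16 + 2 + 1 = 179 ✓



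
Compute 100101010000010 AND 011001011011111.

AND: 1 only when both bits are 1
  100101010000010
& 011001011011111
-----------------
  000001010000010
Decimal: 19074 & 13023 = 642



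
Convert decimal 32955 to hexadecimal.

Using repeated division by 16 (digits 10–15 are A–F):
32955 ÷ 16 = 2059 remainder 11 (B)
2059 ÷ 16 = 128 remainder 11 (B)
128 ÷ 16 = 8 remainder 0
8 ÷ 16 = 0 remainder 8
Reading remainders bottom to top: 80BB



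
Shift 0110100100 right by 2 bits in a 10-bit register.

Original: 0110100100 (decimal 420)
Shift right by 2 positions
Drop the 2 low bits; fill with zeros on the left
Result: 0001101001 (decimal 105)
Equivalent: 420 >> 2 = 420 ÷ 2^2 = 105



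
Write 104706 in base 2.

Using repeated division by 2:
104706 ÷ 2 = 52353 remainder 0
52353 ÷ 2 = 26176 remainder 1
26176 ÷ 2 = 13088 remainder 0
13088 ÷ 2 = 6544 remainder 0
6544 ÷ 2 = 3272 remainder 0
3272 ÷ 2 = 1636 remainder 0
1636 ÷ 2 = 818 remainder 0
818 ÷ 2 = 409 remainder 0
409 ÷ 2 = 204 remainder 1
204 ÷ 2 = 102 remainder 0
102 ÷ 2 = 51 remainder 0
51 ÷ 2 = 25 remainder 1
25 ÷ 2 = 12 remainder 1
12 ÷ 2 = 6 remainder 0
6 ÷ 2 = 3 remainder 0
3 ÷ 2 = 1 remainder 1
1 ÷ 2 = 0 remainder 1
Reading remainders bottom to top: 11001100100000010



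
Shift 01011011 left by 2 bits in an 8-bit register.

Original: 01011011 (decimal 91)
Shift left by 2 positions
Append 2 zeros on the right and drop the 2 high bits that overflow the 8-bit width
Result: 01101100 (decimal 108)
Equivalent: 91 << 2 = 91 × 2^2 = 364, truncated to 8 bits = 108



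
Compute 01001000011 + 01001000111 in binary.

Add column by column from the right: bit + bit + carry-in; write the sum mod 2, carry 1 when the sum is 2 or 3.
carry:  10010001110
        01001000011
+       01001000111
-------------------
       010010001010
(the carry out of the leftmost column, 0, becomes the leading bit)
Decimal check:
  01001000011 = 512 + 64 + 2 + 1 = 579
  01001000111 = 512 + 64 + 4 + 2 + 1 = 583
  579 + 583 = 1162, and 010010001010 = 1024 + 128 + 8 + 2 = 1162 ✓



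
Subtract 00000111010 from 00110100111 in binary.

Method 1 - Direct subtraction (column by column from the right: bit − bit − borrow-in; if negative, add 2 and borrow 1 from the next column):
borrow: 00011110000
        00110100111
-       00000111010
-------------------
        00101101101

Method 2 - Add two's complement:
Two's complement of 00000111010: invert → 11111000101, add 1 → 11111000110
  00110100111
+ 11111000110
-------------
 100101101101  (end carry out of the top bit = 1)
Discarding the end carry: 00101101101
Decimal check:
  00110100111 = 256 + 128 + 32 + 4 + 2 + 1 = 423
  00000111010 = 32 + 16 + 8 + 2 = 58
  423 - 58 = 365, and 00101101101 = 256 + 64 + 32 + 8 + 4 + 1 = 365 ✓



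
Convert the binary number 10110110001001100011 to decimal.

Sum of powers of 2 for each 1-bit:
2^0 + 2^1 + 2^5 + 2^6 + 2^9 + 2^13 + 2^14 + 2^16 + 2^17 + 2^19
= 1 + 2 + 32 + 64 + 512 + 8192 + 16384 + 65536 + 131072 + 524288
= 746083



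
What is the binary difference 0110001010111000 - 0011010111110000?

Method 1 - Direct subtraction (column by column from the right: bit − bit − borrow-in; if negative, add 2 and borrow 1 from the next column):
borrow: 0111101110000000
        0110001010111000
-       0011010111110000
------------------------
        0010110011001000

Method 2 - Add two's complement:
Two's complement of 0011010111110000: invert → 1100101000001111, add 1 → 1100101000010000
  0110001010111000
+ 1100101000010000
------------------
 10010110011001000  (end carry out of the top bit = 1)
Discarding the end carry: 0010110011001000
Decimal check:
  0110001010111000 = 16384 + 8192 + 512 + 128 + 32 + 16 + 8 = 25272
  0011010111110000 = 8192 + 4096 + 1024 + 256 + 128 + 64 + 32 + 16 = 13808
  25272 - 13808 = 11464, and 0010110011001000 = 8192 + 2048 + 1024 + 128 + 64 + 8 = 11464 ✓



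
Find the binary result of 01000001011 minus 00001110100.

Method 1 - Direct subtraction (column by column from the right: bit − bit − borrow-in; if negative, add 2 and borrow 1 from the next column):
borrow: 01111101000
        01000001011
-       00001110100
-------------------
        00110010111

Method 2 - Add two's complement:
Two's complement of 00001110100: invert → 11110001011, add 1 → 11110001100
  01000001011
+ 11110001100
-------------
 100110010111  (end carry out of the top bit = 1)
Discarding the end carry: 00110010111
Decimal check:
  01000001011 = 512 + 8 + 2 + 1 = 523
  00001110100 = 64 + 32 + 16 + 4 = 116
  523 - 116 = 407, and 00110010111 = 256 + 128 + 16 + 4 + 2 + 1 = 407 ✓



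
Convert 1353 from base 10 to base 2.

Using repeated division by 2:
1353 ÷ 2 = 676 remainder 1
676 ÷ 2 = 338 remainder 0
338 ÷ 2 = 169 remainder 0
169 ÷ 2 = 84 remainder 1
84 ÷ 2 = 42 remainder 0
42 ÷ 2 = 21 remainder 0
21 ÷ 2 = 10 remainder 1
10 ÷ 2 = 5 remainder 0
5 ÷ 2 = 2 remainder 1
2 ÷ 2 = 1 remainder 0
1 ÷ 2 = 0 remainder 1
Reading remainders bottom to top: 10101001001



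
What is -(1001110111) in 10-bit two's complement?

Original (sign bit 1, negative): 1001110111
Step 1 - Invert all bits: 0110001000
Step 2 - Add 1: 0110001001
Verification: 1001110111 + 0110001001 = 10000000000; discarding the end carry (carry out of the top bit) leaves the 10-bit value 0000000000, as required for x + (-x)



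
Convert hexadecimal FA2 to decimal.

Expand by place value (powers of 16):
Digit values: F = 15, A = 10
FA2 = 15 × 16^2 + 10 × 16^1 + 2 × 16^0
= 15 × 256 + 10 × 16 + 2 × 1
= 3840 + 160 + 2
= 4002



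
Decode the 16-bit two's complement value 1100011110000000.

Binary: 1100011110000000
Sign bit: 1 (negative)
Invert: 0011100001111111
Add 1:  0011100010000000
Magnitude: 0011100010000000 = 8192 + 4096 + 2048 + 128 = 14464
Value: -14464



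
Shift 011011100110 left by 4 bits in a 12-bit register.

Original: 011011100110 (decimal 1766)
Shift left by 4 positions
Append 4 zeros on the right and drop the 4 high bits that overflow the 12-bit width
Result: 111001100000 (decimal 3680)
Equivalent: 1766 << 4 = 1766 × 2^4 = 28256, truncated to 12 bits = 3680



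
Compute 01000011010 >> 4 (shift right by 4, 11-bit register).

Original: 01000011010 (decimal 538)
Shift right by 4 positions
Drop the 4 low bits; fill with zeros on the left
Result: 00000100001 (decimal 33)
Equivalent: 538 >> 4 = 538 ÷ 2^4 = 33



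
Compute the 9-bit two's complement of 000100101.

Original: 000100101
Step 1 - Invert all bits: 111011010
Step 2 - Add 1: 111011011
Verification: 000100101 + 111011011 = 1000000000; discarding the end carry (carry out of the top bit) leaves the 9-bit value 000000000, as required for x + (-x)



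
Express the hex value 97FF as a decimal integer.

Expand by place value (powers of 16):
Digit values: F = 15
97FF = 9 × 16^3 + 7 × 16^2 + 15 × 16^1 + 15 × 16^0
= 9 × 4096 + 7 × 256 + 15 × 16 + 15 × 1
= 36864 + 1792 + 240 + 15
= 38911



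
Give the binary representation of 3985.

Using repeated division by 2:
3985 ÷ 2 = 1992 remainder 1
1992 ÷ 2 = 996 remainder 0
996 ÷ 2 = 498 remainder 0
498 ÷ 2 = 249 remainder 0
249 ÷ 2 = 124 remainder 1
124 ÷ 2 = 62 remainder 0
62 ÷ 2 = 31 remainder 0
31 ÷ 2 = 15 remainder 1
15 ÷ 2 = 7 remainder 1
7 ÷ 2 = 3 remainder 1
3 ÷ 2 = 1 remainder 1
1 ÷ 2 = 0 remainder 1
Reading remainders bottom to top: 111110010001



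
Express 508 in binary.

Using repeated division by 2:
508 ÷ 2 = 254 remainder 0
254 ÷ 2 = 127 remainder 0
127 ÷ 2 = 63 remainder 1
63 ÷ 2 = 31 remainder 1
31 ÷ 2 = 15 remainder 1
15 ÷ 2 = 7 remainder 1
7 ÷ 2 = 3 remainder 1
3 ÷ 2 = 1 remainder 1
1 ÷ 2 = 0 remainder 1
Reading remainders bottom to top: 111111100



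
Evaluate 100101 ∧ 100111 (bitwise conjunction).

AND: 1 only when both bits are 1
  100101
& 100111
--------
  100101
Decimal: 37 & 39 = 37



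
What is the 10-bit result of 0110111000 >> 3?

Original: 0110111000 (decimal 440)
Shift right by 3 positions
Drop the 3 low bits; fill with zeros on the left
Result: 0000110111 (decimal 55)
Equivalent: 440 >> 3 = 440 ÷ 2^3 = 55



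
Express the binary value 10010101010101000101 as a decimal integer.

Sum of powers of 2 for each 1-bit:
2^0 + 2^2 + 2^6 + 2^8 + 2^10 + 2^12 + 2^14 + 2^16 + 2^19
= 1 + 4 + 64 + 256 + 1024 + 4096 + 16384 + 65536 + 524288
= 611653



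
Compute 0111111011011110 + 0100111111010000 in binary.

Add column by column from the right: bit + bit + carry-in; write the sum mod 2, carry 1 when the sum is 2 or 3.
carry:  1111111110100000
        0111111011011110
+       0100111111010000
------------------------
       01100111010101110
(the carry out of the leftmost column, 0, becomes the leading bit)
Decimal check:
  0111111011011110 = 16384 + 8192 + 4096 + 2048 + 1024 + 512 + 128 + 64 + 16 + 8 + 4 + 2 = 32478
  0100111111010000 = 16384 + 2048 + 1024 + 512 + 256 + 128 + 64 + 16 = 20432
  32478 + 20432 = 52910, and 01100111010101110 = 32768 + 16384 + 2048 + 1024 + 512 + 128 + 32 + 8 + 4 + 2 = 52910 ✓



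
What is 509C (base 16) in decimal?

Expand by place value (powers of 16):
Digit values: C = 12
509C = 5 × 16^3 + 0 × 16^2 + 9 × 16^1 + 12 × 16^0
= 5 × 4096 + 0 × 256 + 9 × 16 + 12 × 1
= 20480 + 0 + 144 + 12
= 20636



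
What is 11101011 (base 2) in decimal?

Sum of powers of 2 for each 1-bit:
2^0 + 2^1 + 2^3 + 2^5 + 2^6 + 2^7
= 1 + 2 + 8 + 32 + 64 + 128
= 235



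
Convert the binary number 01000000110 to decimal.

Sum of powers of 2 for each 1-bit:
2^1 + 2^2 + 2^9
= 2 + 4 + 512
= 518



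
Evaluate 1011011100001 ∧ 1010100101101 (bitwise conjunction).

AND: 1 only when both bits are 1
  1011011100001
& 1010100101101
---------------
  1010000100001
Decimal: 5857 & 5421 = 5153



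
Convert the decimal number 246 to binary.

Using repeated division by 2:
246 ÷ 2 = 123 remainder 0
123 ÷ 2 = 61 remainder 1
61 ÷ 2 = 30 remainder 1
30 ÷ 2 = 15 remainder 0
15 ÷ 2 = 7 remainder 1
7 ÷ 2 = 3 remainder 1
3 ÷ 2 = 1 remainder 1
1 ÷ 2 = 0 remainder 1
Reading remainders bottom to top: 11110110



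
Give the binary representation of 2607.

Using repeated division by 2:
2607 ÷ 2 = 1303 remainder 1
1303 ÷ 2 = 651 remainder 1
651 ÷ 2 = 325 remainder 1
325 ÷ 2 = 162 remainder 1
162 ÷ 2 = 81 remainder 0
81 ÷ 2 = 40 remainder 1
40 ÷ 2 = 20 remainder 0
20 ÷ 2 = 10 remainder 0
10 ÷ 2 = 5 remainder 0
5 ÷ 2 = 2 remainder 1
2 ÷ 2 = 1 remainder 0
1 ÷ 2 = 0 remainder 1
Reading remainders bottom to top: 101000101111



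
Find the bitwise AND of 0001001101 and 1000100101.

AND: 1 only when both bits are 1
  0001001101
& 1000100101
------------
  0000000101
Decimal: 77 & 549 = 5



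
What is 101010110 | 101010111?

OR: 1 when either bit is 1
  101010110
| 101010111
-----------
  101010111
Decimal: 342 | 343 = 343



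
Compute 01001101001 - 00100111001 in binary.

Method 1 - Direct subtraction (column by column from the right: bit − bit − borrow-in; if negative, add 2 and borrow 1 from the next column):
borrow: 01001100000
        01001101001
-       00100111001
-------------------
        00100110000

Method 2 - Add two's complement:
Two's complement of 00100111001: invert → 11011000110, add 1 → 11011000111
  01001101001
+ 11011000111
-------------
 100100110000  (end carry out of the top bit = 1)
Discarding the end carry: 00100110000
Decimal check:
  01001101001 = 512 + 64 + 32 + 8 + 1 = 617
  00100111001 = 256 + 32 + 16 + 8 + 1 = 313
  617 - 313 = 304, and 00100110000 = 256 + 32 + 16 = 304 ✓



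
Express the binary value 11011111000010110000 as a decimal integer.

Sum of powers of 2 for each 1-bit:
2^4 + 2^5 + 2^7 + 2^12 + 2^13 + 2^14 + 2^15 + 2^16 + 2^18 + 2^19
= 16 + 32 + 128 + 4096 + 8192 + 16384 + 32768 + 65536 + 262144 + 524288
= 913584



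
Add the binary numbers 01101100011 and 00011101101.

Add column by column from the right: bit + bit + carry-in; write the sum mod 2, carry 1 when the sum is 2 or 3.
carry:  11111011110
        01101100011
+       00011101101
-------------------
       010001010000
(the carry out of the leftmost column, 0, becomes the leading bit)
Decimal check:
  01101100011 = 512 + 256 + 64 + 32 + 2 + 1 = 867
  00011101101 = 128 + 64 + 32 + 8 + 4 + 1 = 237
  867 + 237 = 1104, and 010001010000 = 1024 + 64 + 16 = 1104 ✓



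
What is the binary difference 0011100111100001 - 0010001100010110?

Method 1 - Direct subtraction (column by column from the right: bit − bit − borrow-in; if negative, add 2 and borrow 1 from the next column):
borrow: 0000110000111100
        0011100111100001
-       0010001100010110
------------------------
        0001011011001011

Method 2 - Add two's complement:
Two's complement of 0010001100010110: invert → 1101110011101001, add 1 → 1101110011101010
  0011100111100001
+ 1101110011101010
------------------
 10001011011001011  (end carry out of the top bit = 1)
Discarding the end carry: 0001011011001011
Decimal check:
  0011100111100001 = 8192 + 4096 + 2048 + 256 + 128 + 64 + 32 + 1 = 14817
  0010001100010110 = 8192 + 512 + 256 + 16 + 4 + 2 = 8982
  14817 - 8982 = 5835, and 0001011011001011 = 4096 + 1024 + 512 + 128 + 64 + 8 + 2 + 1 = 5835 ✓



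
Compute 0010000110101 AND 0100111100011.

AND: 1 only when both bits are 1
  0010000110101
& 0100111100011
---------------
  0000000100001
Decimal: 1077 & 2531 = 33



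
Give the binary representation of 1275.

Using repeated division by 2:
1275 ÷ 2 = 637 remainder 1
637 ÷ 2 = 318 remainder 1
318 ÷ 2 = 159 remainder 0
159 ÷ 2 = 79 remainder 1
79 ÷ 2 = 39 remainder 1
39 ÷ 2 = 19 remainder 1
19 ÷ 2 = 9 remainder 1
9 ÷ 2 = 4 remainder 1
4 ÷ 2 = 2 remainder 0
2 ÷ 2 = 1 remainder 0
1 ÷ 2 = 0 remainder 1
Reading remainders bottom to top: 10011111011



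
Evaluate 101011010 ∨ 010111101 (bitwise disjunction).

OR: 1 when either bit is 1
  101011010
| 010111101
-----------
  111111111
Decimal: 346 | 189 = 511



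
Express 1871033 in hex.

Using repeated division by 16 (digits 10–15 are A–F):
1871033 ÷ 16 = 116939 remainder 9
116939 ÷ 16 = 7308 remainder 11 (B)
7308 ÷ 16 = 456 remainder 12 (C)
456 ÷ 16 = 28 remainder 8
28 ÷ 16 = 1 remainder 12 (C)
1 ÷ 16 = 0 remainder 1
Reading remainders bottom to top: 1C8CB9



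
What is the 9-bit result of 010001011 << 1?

Original: 010001011 (decimal 139)
Shift left by 1 position
Append 1 zero on the right
Result: 100010110 (decimal 278)
Equivalent: 139 << 1 = 139 × 2^1 = 278



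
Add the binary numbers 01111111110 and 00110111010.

Add column by column from the right: bit + bit + carry-in; write the sum mod 2, carry 1 when the sum is 2 or 3.
carry:  11111111100
        01111111110
+       00110111010
-------------------
       010110111000
(the carry out of the leftmost column, 0, becomes the leading bit)
Decimal check:
  01111111110 = 512 + 256 + 128 + 64 + 32 + 16 + 8 + 4 + 2 = 1022
  00110111010 = 256 + 128 + 32 + 16 + 8 + 2 = 442
  1022 + 442 = 1464, and 010110111000 = 1024 + 256 + 128 + 32 + 16 + 8 = 1464 ✓



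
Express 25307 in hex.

Using repeated division by 16 (digits 10–15 are A–F):
25307 ÷ 16 = 1581 remainder 11 (B)
1581 ÷ 16 = 98 remainder 13 (D)
98 ÷ 16 = 6 remainder 2
6 ÷ 16 = 0 remainder 6
Reading remainders bottom to top: 62DB



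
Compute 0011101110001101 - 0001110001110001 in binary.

Method 1 - Direct subtraction (column by column from the right: bit − bit − borrow-in; if negative, add 2 and borrow 1 from the next column):
borrow: 0011100011100000
        0011101110001101
-       0001110001110001
------------------------
        0001111100011100

Method 2 - Add two's complement:
Two's complement of 0001110001110001: invert → 1110001110001110, add 1 → 1110001110001111
  0011101110001101
+ 1110001110001111
------------------
 10001111100011100  (end carry out of the top bit = 1)
Discarding the end carry: 0001111100011100
Decimal check:
  0011101110001101 = 8192 + 4096 + 2048 + 512 + 256 + 128 + 8 + 4 + 1 = 15245
  0001110001110001 = 4096 + 2048 + 1024 + 64 + 32 + 16 + 1 = 7281
  15245 - 7281 = 7964, and 0001111100011100 = 4096 + 2048 + 1024 + 512 + 256 + 16 + 8 + 4 = 7964 ✓



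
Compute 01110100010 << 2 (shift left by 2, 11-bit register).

Original: 01110100010 (decimal 930)
Shift left by 2 positions
Append 2 zeros on the right and drop the 2 high bits that overflow the 11-bit width
Result: 11010001000 (decimal 1672)
Equivalent: 930 << 2 = 930 × 2^2 = 3720, truncated to 11 bits = 1672



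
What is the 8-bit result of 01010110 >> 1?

Original: 01010110 (decimal 86)
Shift right by 1 position
Drop the 1 low bit; fill with zero on the left
Result: 00101011 (decimal 43)
Equivalent: 86 >> 1 = 86 ÷ 2^1 = 43



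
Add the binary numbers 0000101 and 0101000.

Add column by column from the right: bit + bit + carry-in; write the sum mod 2, carry 1 when the sum is 2 or 3.
carry:  0000000
        0000101
+       0101000
---------------
       00101101
(the carry out of the leftmost column, 0, becomes the leading bit)
Decimal check:
  0000101 = 4 + 1 = 5
  0101000 = 32 + 8 = 40
  5 + 40 = 45, and 00101101 = 32 + 8 + 4 + 1 = 45 ✓



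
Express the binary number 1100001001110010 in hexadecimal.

Group into 4-bit nibbles from right:
  1100 = C
  0010 = 2
  0111 = 7
  0010 = 2
Result: C272



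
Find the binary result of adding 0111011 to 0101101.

Add column by column from the right: bit + bit + carry-in; write the sum mod 2, carry 1 when the sum is 2 or 3.
carry:  1111110
        0111011
+       0101101
---------------
       01101000
(the carry out of the leftmost column, 0, becomes the leading bit)
Decimal check:
  0111011 = 32 + 16 + 8 + 2 + 1 = 59
  0101101 = 32 + 8 + 4 + 1 = 45
  59 + 45 = 104, and 01101000 = 64 + 32 + 8 = 104 ✓



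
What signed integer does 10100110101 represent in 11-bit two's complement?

Binary: 10100110101
Sign bit: 1 (negative)
Invert: 01011001010
Add 1:  01011001011
Magnitude: 01011001011 = 512 + 128 + 64 + 8 + 2 + 1 = 715
Value: -715



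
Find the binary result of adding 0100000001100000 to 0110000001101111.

Add column by column from the right: bit + bit + carry-in; write the sum mod 2, carry 1 when the sum is 2 or 3.
carry:  1000000011000000
        0100000001100000
+       0110000001101111
------------------------
       01010000011001111
(the carry out of the leftmost column, 0, becomes the leading bit)
Decimal check:
  0100000001100000 = 16384 + 64 + 32 = 16480
  0110000001101111 = 16384 + 8192 + 64 + 32 + 8 + 4 + 2 + 1 = 24687
  16480 + 24687 = 41167, and 01010000011001111 = 32768 + 8192 + 128 + 64 + 8 + 4 + 2 + 1 = 41167 ✓



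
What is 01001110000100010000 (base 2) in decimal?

Sum of powers of 2 for each 1-bit:
2^4 + 2^8 + 2^13 + 2^14 + 2^15 + 2^18
= 16 + 256 + 8192 + 16384 + 32768 + 262144
= 319760



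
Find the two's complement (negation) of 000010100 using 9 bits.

Original: 000010100
Step 1 - Invert all bits: 111101011
Step 2 - Add 1: 111101100
Verification: 000010100 + 111101100 = 1000000000; discarding the end carry (carry out of the top bit) leaves the 9-bit value 000000000, as required for x + (-x)



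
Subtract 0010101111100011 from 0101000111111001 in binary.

Method 1 - Direct subtraction (column by column from the right: bit − bit − borrow-in; if negative, add 2 and borrow 1 from the next column):
borrow: 0101110000001100
        0101000111111001
-       0010101111100011
------------------------
        0010011000010110

Method 2 - Add two's complement:
Two's complement of 0010101111100011: invert → 1101010000011100, add 1 → 1101010000011101
  0101000111111001
+ 1101010000011101
------------------
 10010011000010110  (end carry out of the top bit = 1)
Discarding the end carry: 0010011000010110
Decimal check:
  0101000111111001 = 16384 + 4096 + 256 + 128 + 64 + 32 + 16 + 8 + 1 = 20985
  0010101111100011 = 8192 + 2048 + 512 + 256 + 128 + 64 + 32 + 2 + 1 = 11235
  20985 - 11235 = 9750, and 0010011000010110 = 8192 + 1024 + 512 + 16 + 4 + 2 = 9750 ✓



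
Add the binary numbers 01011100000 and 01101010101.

Add column by column from the right: bit + bit + carry-in; write the sum mod 2, carry 1 when the sum is 2 or 3.
carry:  11110000000
        01011100000
+       01101010101
-------------------
       011000110101
(the carry out of the leftmost column, 0, becomes the leading bit)
Decimal check:
  01011100000 = 512 + 128 + 64 + 32 = 736
  01101010101 = 512 + 256 + 64 + 16 + 4 + 1 = 853
  736 + 853 = 1589, and 011000110101 = 1024 + 512 + 32 + 16 + 4 + 1 = 1589 ✓



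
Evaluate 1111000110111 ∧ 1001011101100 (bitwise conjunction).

AND: 1 only when both bits are 1
  1111000110111
& 1001011101100
---------------
  1001000100100
Decimal: 7735 & 4844 = 4644



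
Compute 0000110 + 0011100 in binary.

Add column by column from the right: bit + bit + carry-in; write the sum mod 2, carry 1 when the sum is 2 or 3.
carry:  0111000
        0000110
+       0011100
---------------
       00100010
(the carry out of the leftmost column, 0, becomes the leading bit)
Decimal check:
  0000110 = 4 + 2 = 6
  0011100 = 16 + 8 + 4 = 28
  6 + 28 = 34, and 00100010 = 32 + 2 = 34 ✓



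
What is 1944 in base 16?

Using repeated division by 16 (digits 10–15 are A–F):
1944 ÷ 16 = 121 remainder 8
121 ÷ 16 = 7 remainder 9
7 ÷ 16 = 0 remainder 7
Reading remainders bottom to top: 798



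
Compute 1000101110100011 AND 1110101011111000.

AND: 1 only when both bits are 1
  1000101110100011
& 1110101011111000
------------------
  1000101010100000
Decimal: 35747 & 60152 = 35488



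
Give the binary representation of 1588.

Using repeated division by 2:
1588 ÷ 2 = 794 remainder 0
794 ÷ 2 = 397 remainder 0
397 ÷ 2 = 198 remainder 1
198 ÷ 2 = 99 remainder 0
99 ÷ 2 = 49 remainder 1
49 ÷ 2 = 24 remainder 1
24 ÷ 2 = 12 remainder 0
12 ÷ 2 = 6 remainder 0
6 ÷ 2 = 3 remainder 0
3 ÷ 2 = 1 remainder 1
1 ÷ 2 = 0 remainder 1
Reading remainders bottom to top: 11000110100



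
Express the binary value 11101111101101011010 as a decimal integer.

Sum of powers of 2 for each 1-bit:
2^1 + 2^3 + 2^4 + 2^6 + 2^8 + 2^9 + 2^11 + 2^12 + 2^13 + 2^14 + 2^15 + 2^17 + 2^18 + 2^19
= 2 + 8 + 16 + 64 + 256 + 512 + 2048 + 4096 + 8192 + 16384 + 32768 + 131072 + 262144 + 524288
= 981850



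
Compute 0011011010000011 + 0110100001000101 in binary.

Add column by column from the right: bit + bit + carry-in; write the sum mod 2, carry 1 when the sum is 2 or 3.
carry:  1100000000001110
        0011011010000011
+       0110100001000101
------------------------
       01001111011001000
(the carry out of the leftmost column, 0, becomes the leading bit)
Decimal check:
  0011011010000011 = 8192 + 4096 + 1024 + 512 + 128 + 2 + 1 = 13955
  0110100001000101 = 16384 + 8192 + 2048 + 64 + 4 + 1 = 26693
  13955 + 26693 = 40648, and 01001111011001000 = 32768 + 4096 + 2048 + 1024 + 512 + 128 + 64 + 8 = 40648 ✓



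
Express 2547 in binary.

Using repeated division by 2:
2547 ÷ 2 = 1273 remainder 1
1273 ÷ 2 = 636 remainder 1
636 ÷ 2 = 318 remainder 0
318 ÷ 2 = 159 remainder 0
159 ÷ 2 = 79 remainder 1
79 ÷ 2 = 39 remainder 1
39 ÷ 2 = 19 remainder 1
19 ÷ 2 = 9 remainder 1
9 ÷ 2 = 4 remainder 1
4 ÷ 2 = 2 remainder 0
2 ÷ 2 = 1 remainder 0
1 ÷ 2 = 0 remainder 1
Reading remainders bottom to top: 100111110011



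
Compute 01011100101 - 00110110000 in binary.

Method 1 - Direct subtraction (column by column from the right: bit − bit − borrow-in; if negative, add 2 and borrow 1 from the next column):
borrow: 01001100000
        01011100101
-       00110110000
-------------------
        00100110101

Method 2 - Add two's complement:
Two's complement of 00110110000: invert → 11001001111, add 1 → 11001010000
  01011100101
+ 11001010000
-------------
 100100110101  (end carry out of the top bit = 1)
Discarding the end carry: 00100110101
Decimal check:
  01011100101 = 512 + 128 + 64 + 32 + 4 + 1 = 741
  00110110000 = 256 + 128 + 32 + 16 = 432
  741 - 432 = 309, and 00100110101 = 256 + 32 + 16 + 4 + 1 = 309 ✓



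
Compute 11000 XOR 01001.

XOR: 1 when bits differ
  11000
^ 01001
-------
  10001
Decimal: 24 ^ 9 = 17



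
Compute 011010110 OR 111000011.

OR: 1 when either bit is 1
  011010110
| 111000011
-----------
  111010111
Decimal: 214 | 451 = 471



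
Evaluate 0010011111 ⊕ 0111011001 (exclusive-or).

XOR: 1 when bits differ
  0010011111
^ 0111011001
------------
  0101000110
Decimal: 159 ^ 473 = 326



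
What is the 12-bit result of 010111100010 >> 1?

Original: 010111100010 (decimal 1506)
Shift right by 1 position
Drop the 1 low bit; fill with zero on the left
Result: 001011110001 (decimal 753)
Equivalent: 1506 >> 1 = 1506 ÷ 2^1 = 753



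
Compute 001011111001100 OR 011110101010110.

OR: 1 when either bit is 1
  001011111001100
| 011110101010110
-----------------
  011111111011110
Decimal: 6092 | 15702 = 16350



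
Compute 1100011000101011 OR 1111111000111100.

OR: 1 when either bit is 1
  1100011000101011
| 1111111000111100
------------------
  1111111000111111
Decimal: 50731 | 65084 = 65087



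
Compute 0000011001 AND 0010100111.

AND: 1 only when both bits are 1
  0000011001
& 0010100111
------------
  0000000001
Decimal: 25 & 167 = 1



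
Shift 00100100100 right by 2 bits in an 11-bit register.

Original: 00100100100 (decimal 292)
Shift right by 2 positions
Drop the 2 low bits; fill with zeros on the left
Result: 00001001001 (decimal 73)
Equivalent: 292 >> 2 = 292 ÷ 2^2 = 73



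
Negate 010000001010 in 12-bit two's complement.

Original: 010000001010
Step 1 - Invert all bits: 101111110101
Step 2 - Add 1: 101111110110
Verification: 010000001010 + 101111110110 = 1000000000000; discarding the end carry (carry out of the top bit) leaves the 12-bit value 000000000000, as required for x + (-x)



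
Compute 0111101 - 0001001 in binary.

Method 1 - Direct subtraction (column by column from the right: bit − bit − borrow-in; if negative, add 2 and borrow 1 from the next column):
borrow: 0000000
        0111101
-       0001001
---------------
        0110100

Method 2 - Add two's complement:
Two's complement of 0001001: invert → 1110110, add 1 → 1110111
  0111101
+ 1110111
---------
 10110100  (end carry out of the top bit = 1)
Discarding the end carry: 0110100
Decimal check:
  0111101 = 32 + 16 + 8 + 4 + 1 = 61
  0001001 = 8 + 1 = 9
  61 - 9 = 52, and 0110100 = 32 + 16 + 4 = 52 ✓



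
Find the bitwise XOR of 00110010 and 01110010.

XOR: 1 when bits differ
  00110010
^ 01110010
----------
  01000000
Decimal: 50 ^ 114 = 64



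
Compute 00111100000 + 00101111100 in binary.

Add column by column from the right: bit + bit + carry-in; write the sum mod 2, carry 1 when the sum is 2 or 3.
carry:  01111000000
        00111100000
+       00101111100
-------------------
       001101011100
(the carry out of the leftmost column, 0, becomes the leading bit)
Decimal check:
  00111100000 = 256 + 128 + 64 + 32 = 480
  00101111100 = 256 + 64 + 32 + 16 + 8 + 4 = 380
  480 + 380 = 860, and 001101011100 = 512 + 256 + 64 + 16 + 8 + 4 = 860 ✓



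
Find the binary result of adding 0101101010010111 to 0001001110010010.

Add column by column from the right: bit + bit + carry-in; write the sum mod 2, carry 1 when the sum is 2 or 3.
carry:  0010011100101100
        0101101010010111
+       0001001110010010
------------------------
       00110111000101001
(the carry out of the leftmost column, 0, becomes the leading bit)
Decimal check:
  0101101010010111 = 16384 + 4096 + 2048 + 512 + 128 + 16 + 4 + 2 + 1 = 23191
  0001001110010010 = 4096 + 512 + 256 + 128 + 16 + 2 = 5010
  23191 + 5010 = 28201, and 00110111000101001 = 16384 + 8192 + 2048 + 1024 + 512 + 32 + 8 + 1 = 28201 ✓

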